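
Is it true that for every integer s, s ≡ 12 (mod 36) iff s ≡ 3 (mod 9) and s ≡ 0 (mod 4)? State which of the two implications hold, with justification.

(⟹) Suppose s ≡ 12 (mod 36); write s = 36j + 12. Since 9 ∣ 36, reducing mod 9 gives s ≡ 12 ≡ 3 (mod 9); since 4 ∣ 36, reducing mod 4 gives s ≡ 12 ≡ 0 (mod 4).

(⟸) Conversely, if s ≡ 3 (mod 9) and s ≡ 0 (mod 4), then by the Chinese remainder theorem s ≡ 12 (mod 36). This is exactly s ≡ 12 (mod 36).

Both directions hold; the statement is true.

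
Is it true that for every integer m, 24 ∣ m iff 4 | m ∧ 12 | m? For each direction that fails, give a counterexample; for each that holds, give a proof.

Forward direction. If 24 ∣ m, write m = 24q. Since 24 = 6·4, m = 4·(6q), so 4 ∣ m; and since 24 = 2·12, m = 12·(2q), so 12 ∣ m.

Converse. This fails: take m = 12. Both 4 ∣ 12 and 12 ∣ 12, yet 12 is not a multiple of 24 (since 12 = 0·24 + 12), so 24 ∤ 12.

Only the forward direction holds.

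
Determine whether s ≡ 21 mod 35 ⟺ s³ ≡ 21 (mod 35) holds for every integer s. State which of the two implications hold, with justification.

(⇒) Suppose s ≡ 21 mod 35. Write s = 35j + 21. Then (35j + 21)³ = 42875j³ + 77175j² + 46305j + 9261 = 35(1225j³ + 2205j² + 1323j + 264) + 21, so s³ ≡ 21 (mod 35).

(⇐) Conversely, suppose s³ ≡ 21 (mod 35). The only residue r in {0, …, 34} with r³ ≡ 21 (mod 35) is r = 21, so s ≡ 21 (mod 35).

Equivalent; both directions hold.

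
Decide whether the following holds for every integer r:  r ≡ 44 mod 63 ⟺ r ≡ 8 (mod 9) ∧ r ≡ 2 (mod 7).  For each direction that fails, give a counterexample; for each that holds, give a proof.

[⇐] If r ≡ 8 (mod 9) and r ≡ 2 (mod 7), then by the Chinese remainder theorem r ≡ 44 (mod 63). This is exactly r ≡ 44 (mod 63).

[⇒] Suppose r ≡ 44 (mod 63); write r = 63j + 44. Since 9 ∣ 63, reducing mod 9 gives r ≡ 44 ≡ 8 (mod 9); since 7 ∣ 63, reducing mod 7 gives r ≡ 44 ≡ 2 (mod 7).

Both implications hold.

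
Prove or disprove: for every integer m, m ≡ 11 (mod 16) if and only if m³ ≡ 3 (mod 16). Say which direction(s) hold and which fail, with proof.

Both directions hold; the statement is true.

(⟹) Suppose m ≡ 11 (mod 16). Write m = 16j + 11. Then (16j + 11)³ = 4096j³ + 8448j² + 5808j + 1331 = 16(256j³ + 528j² + 363j + 83) + 3, so m³ ≡ 3 (mod 16).

(⟸) Conversely, suppose m³ ≡ 3 (mod 16). The only residue r in {0, …, 15} with r³ ≡ 3 (mod 16) is r = 11, so m ≡ 11 (mod 16).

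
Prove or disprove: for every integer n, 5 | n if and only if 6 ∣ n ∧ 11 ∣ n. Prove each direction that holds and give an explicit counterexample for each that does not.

(⇒) fails and (⇐) fails.

(→) This fails: take n = 5. Certainly 5 ∣ 5, but 6 ∤ 5.

(←) This fails: take n = 66. Both 6 ∣ 66 and 11 ∣ 66, yet 66 is not a multiple of 5 (since 66 = 13·5 + 1), so 5 ∤ 66.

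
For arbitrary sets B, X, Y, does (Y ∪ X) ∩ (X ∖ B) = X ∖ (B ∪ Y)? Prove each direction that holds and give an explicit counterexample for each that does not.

The sets are not equal: only the reverse inclusion holds.

(⟹) This inclusion fails. Take B = ∅, X = {1}, Y = {1}; then 1 ∈ (Y ∪ X) ∩ (X ∖ B) but 1 ∉ X ∖ (B ∪ Y).

(⟸) Let x ∈ X ∖ (B ∪ Y). Then x ∈ X and x ∉ B, Y, from which x ∈ (Y ∪ X) ∩ (X ∖ B).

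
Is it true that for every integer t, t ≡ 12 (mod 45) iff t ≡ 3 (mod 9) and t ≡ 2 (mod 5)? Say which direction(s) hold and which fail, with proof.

The biconditional holds.

(→) Suppose t ≡ 12 (mod 45); write t = 45j + 12. Since 9 ∣ 45, reducing mod 9 gives t ≡ 12 ≡ 3 (mod 9); since 5 ∣ 45, reducing mod 5 gives t ≡ 12 ≡ 2 (mod 5).

(←) Conversely, if t ≡ 3 (mod 9) and t ≡ 2 (mod 5), then by the Chinese remainder theorem t ≡ 12 (mod 45). This is exactly t ≡ 12 (mod 45).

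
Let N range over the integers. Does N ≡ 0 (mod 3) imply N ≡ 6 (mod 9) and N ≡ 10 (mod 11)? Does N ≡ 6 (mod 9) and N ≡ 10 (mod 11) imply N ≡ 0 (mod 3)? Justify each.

Forward direction. This fails: N = 0 gives 0 ≡ 0 (mod 3) but 0 ≡ 0 (mod 9), so the conjunction on the right does not hold.

Converse. If N ≡ 6 (mod 9) and N ≡ 10 (mod 11), then by the Chinese remainder theorem N ≡ 87 (mod 99). Since 87 ≡ 0 (mod 3) and 3 ∣ 99, we get N ≡ 0 (mod 3).

The forward direction fails; the converse holds.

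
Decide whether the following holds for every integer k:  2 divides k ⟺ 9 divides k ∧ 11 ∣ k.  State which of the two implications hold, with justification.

(⇒) This fails: take k = 2. Certainly 2 ∣ 2, but 9 ∤ 2.

(⇐) This fails: take k = 99. Both 9 ∣ 99 and 11 ∣ 99, yet 99 is not a multiple of 2 (since 99 = 49·2 + 1), so 2 ∤ 99.

Both directions fail.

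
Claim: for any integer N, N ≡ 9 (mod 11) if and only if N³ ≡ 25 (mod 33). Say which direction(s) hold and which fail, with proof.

(⇒) This fails: take N = 9. Then 9 ≡ 9 (mod 11), but 9³ = 729 ≡ 3 (mod 33), not 25.

(⇐) Conversely, the residues r modulo 33 with r³ ≡ 25 (mod 33) are exactly {31}, and each is ≡ 9 (mod 11).

(⇒) fails; (⇐) holds.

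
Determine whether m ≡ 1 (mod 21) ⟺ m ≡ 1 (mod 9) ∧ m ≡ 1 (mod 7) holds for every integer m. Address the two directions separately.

(←) If m ≡ 1 (mod 9) and m ≡ 1 (mod 7), then by the Chinese remainder theorem m ≡ 1 (mod 63). Since 1 ≡ 1 (mod 21) and 21 ∣ 63, we get m ≡ 1 (mod 21).

(→) This fails: m = 43 gives 43 ≡ 1 (mod 21) but 43 ≡ 7 (mod 9), so the conjunction on the right does not hold.

Only the converse holds.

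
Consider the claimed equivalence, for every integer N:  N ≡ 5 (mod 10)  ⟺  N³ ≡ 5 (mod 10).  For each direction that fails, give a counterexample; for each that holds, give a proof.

(⇐) For the converse, argue contrapositively. If N ≢ 5 (mod 10), then N is congruent to one of 0, 1, 2, 3, 4, 6, 7, 8, 9 modulo 10, and these give N³ ≡ 0, 1, 8, 7, 4, 6, 3, 2, 9 respectively — never 5.

(⇒) Suppose N ≡ 5 (mod 10). Write N = 10j + 5. Then (10j + 5)³ = 1000j³ + 1500j² + 750j + 125 = 10(100j³ + 150j² + 75j + 12) + 5, so N³ ≡ 5 (mod 10).

Both directions hold.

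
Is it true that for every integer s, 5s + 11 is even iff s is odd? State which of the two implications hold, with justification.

Both implications hold.

(⇒) Suppose 5s + 11 is even. Since 5 is odd, 5s and s have the same parity, so 5s + 11 ≡ s + 11 (mod 2). As 11 is odd, 5s + 11 is even exactly when s is odd. Thus s is odd.

(⇐) Conversely, suppose s is odd; write s = 2j + 1. Then 5s + 11 = 5·(2j + 1) + 11 = 2·5j + 16, which is even.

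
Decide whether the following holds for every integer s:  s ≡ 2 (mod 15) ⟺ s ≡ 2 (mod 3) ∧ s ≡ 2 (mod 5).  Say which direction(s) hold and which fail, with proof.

(⇒) Suppose s ≡ 2 (mod 15); write s = 15j + 2. Since 3 ∣ 15, reducing mod 3 gives s ≡ 2 (mod 3); since 5 ∣ 15, reducing mod 5 gives s ≡ 2 (mod 5).

(⇐) Conversely, if s ≡ 2 (mod 3) and s ≡ 2 (mod 5), then by the Chinese remainder theorem s ≡ 2 (mod 15). This is exactly s ≡ 2 (mod 15).

Equivalent; both directions hold.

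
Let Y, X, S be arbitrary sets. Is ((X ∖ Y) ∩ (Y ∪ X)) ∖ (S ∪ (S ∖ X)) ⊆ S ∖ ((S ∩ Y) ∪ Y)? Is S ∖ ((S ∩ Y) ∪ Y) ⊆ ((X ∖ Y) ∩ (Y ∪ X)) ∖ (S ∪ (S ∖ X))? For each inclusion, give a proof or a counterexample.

(⟹) This inclusion fails. Take Y = ∅, X = {1}, S = ∅; then 1 ∈ ((X ∖ Y) ∩ (Y ∪ X)) ∖ (S ∪ (S ∖ X)) but 1 ∉ S ∖ ((S ∩ Y) ∪ Y).

(⟸) This inclusion fails. Take Y = ∅, X = ∅, S = {1}; then 1 ∈ S ∖ ((S ∩ Y) ∪ Y) but 1 ∉ ((X ∖ Y) ∩ (Y ∪ X)) ∖ (S ∪ (S ∖ X)).

Both inclusions fail.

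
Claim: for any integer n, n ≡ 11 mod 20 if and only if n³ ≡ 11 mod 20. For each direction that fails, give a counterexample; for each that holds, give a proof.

Equivalent; both directions hold.

(⇒) Suppose n ≡ 11 mod 20. Write n = 20j + 11. Then (20j + 11)³ = 8000j³ + 13200j² + 7260j + 1331 = 20(400j³ + 660j² + 363j + 66) + 11, so n³ ≡ 11 (mod 20).

(⇐) Conversely, suppose n³ ≡ 11 (mod 20). The only residue r in {0, …, 19} with r³ ≡ 11 (mod 20) is r = 11, so n ≡ 11 (mod 20).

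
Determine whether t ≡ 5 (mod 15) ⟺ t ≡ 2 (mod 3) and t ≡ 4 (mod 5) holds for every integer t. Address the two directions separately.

Forward direction. This fails: t = 5 gives 5 ≡ 5 (mod 15) but 5 ≡ 0 (mod 5), so the conjunction on the right does not hold.

Converse. This fails: t = 14 satisfies both congruences on the right (14 ≡ 2 mod 3 and 14 ≡ 4 mod 5) yet 14 ≡ 14 (mod 15), not 5.

(⇒) fails and (⇐) fails.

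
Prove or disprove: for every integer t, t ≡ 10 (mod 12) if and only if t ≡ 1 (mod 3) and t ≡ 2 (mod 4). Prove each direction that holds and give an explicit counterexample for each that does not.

The biconditional holds.

Converse. If t ≡ 1 (mod 3) and t ≡ 2 (mod 4), then by the Chinese remainder theorem t ≡ 10 (mod 12). This is exactly t ≡ 10 (mod 12).

Forward direction. Suppose t ≡ 10 (mod 12); write t = 12j + 10. Since 3 ∣ 12, reducing mod 3 gives t ≡ 10 ≡ 1 (mod 3); since 4 ∣ 12, reducing mod 4 gives t ≡ 10 ≡ 2 (mod 4).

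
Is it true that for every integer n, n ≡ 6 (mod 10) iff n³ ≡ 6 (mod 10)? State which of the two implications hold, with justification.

Both implications hold.

(⇐) For the converse, argue contrapositively. If n ≢ 6 (mod 10), then n is congruent to one of 0, 1, 2, 3, 4, 5, 7, 8, 9 modulo 10, and these give n³ ≡ 0, 1, 8, 7, 4, 5, 3, 2, 9 respectively — never 6.

(⇒) Suppose n ≡ 6 (mod 10). Write n = 10j + 6. Then (10j + 6)³ = 1000j³ + 1800j² + 1080j + 216 = 10(100j³ + 180j² + 108j + 21) + 6, so n³ ≡ 6 (mod 10).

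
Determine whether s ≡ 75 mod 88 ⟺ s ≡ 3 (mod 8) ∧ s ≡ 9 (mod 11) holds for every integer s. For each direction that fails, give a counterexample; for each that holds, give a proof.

Forward direction. Suppose s ≡ 75 (mod 88); write s = 88j + 75. Since 8 ∣ 88, reducing mod 8 gives s ≡ 75 ≡ 3 (mod 8); since 11 ∣ 88, reducing mod 11 gives s ≡ 75 ≡ 9 (mod 11).

Converse. If s ≡ 3 (mod 8) and s ≡ 9 (mod 11), then by the Chinese remainder theorem s ≡ 75 (mod 88). This is exactly s ≡ 75 (mod 88).

Both directions hold.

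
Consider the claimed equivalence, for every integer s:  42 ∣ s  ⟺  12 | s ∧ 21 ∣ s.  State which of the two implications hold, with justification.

Not equivalent: only (⇐) holds.

[⇒] This fails: take s = 42. Certainly 42 ∣ 42, but 12 ∤ 42.

[⇐] Suppose 12 ∣ s and 21 ∣ s. Any common multiple of 12 and 21 is a multiple of their lcm; here lcm(12, 21) = 12·21/gcd(12, 21) = 252/3 = 84, so 84 ∣ s. Since 42 ∣ 84, it follows that 42 ∣ s.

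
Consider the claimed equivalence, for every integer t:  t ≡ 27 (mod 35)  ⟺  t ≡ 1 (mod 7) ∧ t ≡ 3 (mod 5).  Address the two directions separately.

(⇒) fails and (⇐) fails.

[⇒] This fails: t = 27 gives 27 ≡ 27 (mod 35) but 27 ≡ 6 (mod 7), so the conjunction on the right does not hold.

[⇐] This fails: t = 8 satisfies both congruences on the right (8 ≡ 1 mod 7 and 8 ≡ 3 mod 5) yet 8 ≡ 8 (mod 35), not 27.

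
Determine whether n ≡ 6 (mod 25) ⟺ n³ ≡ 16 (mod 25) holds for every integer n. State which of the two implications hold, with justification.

Forward direction. Suppose n ≡ 6 (mod 25). Write n = 25j + 6. Then (25j + 6)³ = 15625j³ + 11250j² + 2700j + 216 = 25(625j³ + 450j² + 108j + 8) + 16, so n³ ≡ 16 (mod 25).

Converse. Suppose n³ ≡ 16 (mod 25). The only residue r in {0, …, 24} with r³ ≡ 16 (mod 25) is r = 6, so n ≡ 6 (mod 25).

Both directions hold; the statement is true.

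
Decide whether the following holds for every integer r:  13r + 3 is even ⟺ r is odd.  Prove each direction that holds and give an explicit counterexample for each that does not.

Both implications hold.

(⟹) Suppose 13r + 3 is even. Since 13 is odd, 13r and r have the same parity, so 13r + 3 ≡ r + 3 (mod 2). As 3 is odd, 13r + 3 is even exactly when r is odd. Thus r is odd.

(⟸) Conversely, suppose r is odd; write r = 2j + 1. Then 13r + 3 = 13·(2j + 1) + 3 = 2·13j + 16, which is even.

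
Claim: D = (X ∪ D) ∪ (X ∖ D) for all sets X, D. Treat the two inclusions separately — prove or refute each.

(⊇) This inclusion fails. Take X = {1}, D = ∅; then 1 ∈ (X ∪ D) ∪ (X ∖ D) but 1 ∉ D.

(⊆) Let x ∈ D. Then either x ∈ D and x ∉ X; or x ∈ X ∩ D. In each case x ∈ (X ∪ D) ∪ (X ∖ D), so D ⊆ (X ∪ D) ∪ (X ∖ D).

The sets are not equal: only the forward inclusion holds.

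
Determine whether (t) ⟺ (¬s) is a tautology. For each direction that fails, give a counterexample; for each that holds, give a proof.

Neither direction holds.

[⇒] This fails. Under s = T, t = T, the left side is true but the right side is false.

[⇐] This fails. Under s = F, t = F, the left side is false but the right side is true.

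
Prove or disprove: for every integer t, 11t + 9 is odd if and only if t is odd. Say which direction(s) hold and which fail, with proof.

Neither direction holds.

(⇒) This fails: t = 4 gives 11t + 9 = 53, which is odd, but 4 is even, not odd.

(⇐) This also fails: t = 1 is odd, but 11t + 9 = 20 is even, not odd.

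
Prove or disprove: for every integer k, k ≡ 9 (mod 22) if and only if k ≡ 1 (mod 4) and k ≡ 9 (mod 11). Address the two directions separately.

[⇐] If k ≡ 1 (mod 4) and k ≡ 9 (mod 11), then by the Chinese remainder theorem k ≡ 9 (mod 44). Since 9 ≡ 9 (mod 22) and 22 ∣ 44, we get k ≡ 9 (mod 22).

[⇒] This fails: k = 31 gives 31 ≡ 9 (mod 22) but 31 ≡ 3 (mod 4), so the conjunction on the right does not hold.

(⇒) fails; (⇐) holds.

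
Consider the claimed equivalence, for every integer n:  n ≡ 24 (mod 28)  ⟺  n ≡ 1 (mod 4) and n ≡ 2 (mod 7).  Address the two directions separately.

(⟹) This fails: n = 24 gives 24 ≡ 24 (mod 28) but 24 ≡ 0 (mod 4), so the conjunction on the right does not hold.

(⟸) This fails: n = 9 satisfies both congruences on the right (9 ≡ 1 mod 4 and 9 ≡ 2 mod 7) yet 9 ≡ 9 (mod 28), not 24.

(⇒) fails and (⇐) fails.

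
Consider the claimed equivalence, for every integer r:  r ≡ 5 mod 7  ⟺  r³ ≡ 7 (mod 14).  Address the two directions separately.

Forward direction. This fails: take r = 5. Then 5 ≡ 5 (mod 7), but 5³ = 125 ≡ 13 (mod 14), not 7.

Converse. This fails: take r = 7. Then 7³ = 343 ≡ 7 (mod 14), yet 7 ≡ 0 (mod 7), not 5.

Both directions fail.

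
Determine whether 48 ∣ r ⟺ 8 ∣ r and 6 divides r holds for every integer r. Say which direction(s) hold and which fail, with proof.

Only the forward direction holds.

(⟹) If 48 ∣ r, write r = 48q. Since 48 = 6·8, r = 8·(6q), so 8 ∣ r; and since 48 = 8·6, r = 6·(8q), so 6 ∣ r.

(⟸) This fails: take r = 24. Both 8 ∣ 24 and 6 ∣ 24, yet 24 is not a multiple of 48 (since 24 = 0·48 + 24), so 48 ∤ 24.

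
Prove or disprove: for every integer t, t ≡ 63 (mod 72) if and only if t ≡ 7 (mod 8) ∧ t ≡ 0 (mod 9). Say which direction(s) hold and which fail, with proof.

The biconditional holds.

(⟸) If t ≡ 7 (mod 8) and t ≡ 0 (mod 9), then by the Chinese remainder theorem t ≡ 63 (mod 72). This is exactly t ≡ 63 (mod 72).

(⟹) Suppose t ≡ 63 (mod 72); write t = 72j + 63. Since 8 ∣ 72, reducing mod 8 gives t ≡ 63 ≡ 7 (mod 8); since 9 ∣ 72, reducing mod 9 gives t ≡ 63 ≡ 0 (mod 9).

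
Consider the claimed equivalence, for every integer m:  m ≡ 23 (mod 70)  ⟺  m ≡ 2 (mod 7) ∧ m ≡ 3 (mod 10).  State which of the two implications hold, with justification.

(⇐) If m ≡ 2 (mod 7) and m ≡ 3 (mod 10), then by the Chinese remainder theorem m ≡ 23 (mod 70). This is exactly m ≡ 23 (mod 70).

(⇒) Suppose m ≡ 23 (mod 70); write m = 70j + 23. Since 7 ∣ 70, reducing mod 7 gives m ≡ 23 ≡ 2 (mod 7); since 10 ∣ 70, reducing mod 10 gives m ≡ 23 ≡ 3 (mod 10).

The biconditional holds.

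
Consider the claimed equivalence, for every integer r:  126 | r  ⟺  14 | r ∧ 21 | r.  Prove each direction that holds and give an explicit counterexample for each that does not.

(→) If 126 ∣ r, write r = 126q. Since 126 = 9·14, r = 14·(9q), so 14 ∣ r; and since 126 = 6·21, r = 21·(6q), so 21 ∣ r.

(←) This fails: take r = 42. Both 14 ∣ 42 and 21 ∣ 42, yet 42 is not a multiple of 126 (since 42 = 0·126 + 42), so 126 ∤ 42.

Only the forward implication holds.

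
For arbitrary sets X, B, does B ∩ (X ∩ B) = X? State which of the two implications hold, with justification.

(⊆) holds; (⊇) fails.

(⊇) This inclusion fails. Take X = {1}, B = ∅; then 1 ∈ X but 1 ∉ B ∩ (X ∩ B).

(⊆) Let x ∈ B ∩ (X ∩ B). Then x ∈ X ∩ B, from which x ∈ X.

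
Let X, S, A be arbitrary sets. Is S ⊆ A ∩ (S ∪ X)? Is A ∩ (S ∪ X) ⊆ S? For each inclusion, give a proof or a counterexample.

Neither inclusion holds.

(⊆) This inclusion fails. Take X = ∅, S = {1}, A = ∅; then 1 ∈ S but 1 ∉ A ∩ (S ∪ X).

(⊇) This inclusion fails. Take X = {1}, S = ∅, A = {1}; then 1 ∈ A ∩ (S ∪ X) but 1 ∉ S.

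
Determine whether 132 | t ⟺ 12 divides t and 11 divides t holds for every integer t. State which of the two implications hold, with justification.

Both implications hold.

Forward direction. If 132 ∣ t, write t = 132q. Since 132 = 11·12, t = 12·(11q), so 12 ∣ t; and since 132 = 12·11, t = 11·(12q), so 11 ∣ t.

Converse. Suppose 12 ∣ t and 11 ∣ t. Any common multiple of 12 and 11 is a multiple of their lcm; here gcd(12, 11) = 1, so lcm(12, 11) = 12·11 = 132, so 132 ∣ t.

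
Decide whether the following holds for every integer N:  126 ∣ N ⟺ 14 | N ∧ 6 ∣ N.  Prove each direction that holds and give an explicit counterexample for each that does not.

(⟸) This fails: take N = 42. Both 14 ∣ 42 and 6 ∣ 42, yet 42 is not a multiple of 126 (since 42 = 0·126 + 42), so 126 ∤ 42.

(⟹) If 126 ∣ N, write N = 126q. Since 126 = 9·14, N = 14·(9q), so 14 ∣ N; and since 126 = 21·6, N = 6·(21q), so 6 ∣ N.

(⇒) holds; (⇐) fails.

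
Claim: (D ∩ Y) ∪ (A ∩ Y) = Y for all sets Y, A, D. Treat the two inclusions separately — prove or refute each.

(⟹) Let x ∈ (D ∩ Y) ∪ (A ∩ Y). Then either x ∈ Y ∩ A and x ∉ D; or x ∈ Y ∩ D and x ∉ A; or x ∈ Y ∩ A ∩ D. In each case x ∈ Y, so (D ∩ Y) ∪ (A ∩ Y) ⊆ Y.

(⟸) This inclusion fails. Take Y = {1}, A = ∅, D = ∅; then 1 ∈ Y but 1 ∉ (D ∩ Y) ∪ (A ∩ Y).

Only the forward inclusion holds.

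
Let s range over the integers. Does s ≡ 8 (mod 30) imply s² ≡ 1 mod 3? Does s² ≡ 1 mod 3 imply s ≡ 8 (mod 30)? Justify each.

The forward direction holds; the converse fails.

[⇒] Suppose s ≡ 8 (mod 30). Then s² ≡ 8² = 64 (mod 30), and since 3 ∣ 30, also s² ≡ 1 (mod 3).

[⇐] This fails: take s = 1. Then 1² = 1 ≡ 1 (mod 3), yet 1 ≡ 1 (mod 30), not 8.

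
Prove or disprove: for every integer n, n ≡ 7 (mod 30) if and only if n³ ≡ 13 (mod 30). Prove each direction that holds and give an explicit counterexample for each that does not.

The biconditional holds.

(⇒) Suppose n ≡ 7 (mod 30). Write n = 30j + 7. Then (30j + 7)³ = 27000j³ + 18900j² + 4410j + 343 = 30(900j³ + 630j² + 147j + 11) + 13, so n³ ≡ 13 (mod 30).

(⇐) Conversely, suppose n³ ≡ 13 (mod 30). The only residue r in {0, …, 29} with r³ ≡ 13 (mod 30) is r = 7, so n ≡ 7 (mod 30).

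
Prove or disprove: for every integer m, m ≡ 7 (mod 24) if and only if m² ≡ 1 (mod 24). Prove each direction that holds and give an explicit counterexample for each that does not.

(⇒) holds; (⇐) fails.

(⟹) Suppose m ≡ 7 (mod 24). Write m = 24j + 7. Then (24j + 7)² = 576j² + 336j + 49 = 24(24j² + 14j + 2) + 1, so m² ≡ 1 (mod 24).

(⟸) This fails: take m = 1. Then 1² = 1 ≡ 1 (mod 24), yet 1 ≡ 1 (mod 24), not 7.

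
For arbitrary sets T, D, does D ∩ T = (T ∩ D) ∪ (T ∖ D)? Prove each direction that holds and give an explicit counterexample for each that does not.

The sets are not equal: only the forward inclusion holds.

Forward inclusion. Let x ∈ D ∩ T. Then x ∈ T ∩ D, from which x ∈ (T ∩ D) ∪ (T ∖ D).

Reverse inclusion. This inclusion fails. Take T = {1}, D = ∅; then 1 ∈ (T ∩ D) ∪ (T ∖ D) but 1 ∉ D ∩ T.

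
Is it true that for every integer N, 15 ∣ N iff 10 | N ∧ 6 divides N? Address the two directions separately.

[⇒] This fails: take N = 15. Certainly 15 ∣ 15, but 10 ∤ 15.

[⇐] Suppose 10 ∣ N and 6 ∣ N. Any common multiple of 10 and 6 is a multiple of their lcm; here lcm(10, 6) = 10·6/gcd(10, 6) = 60/2 = 30, so 30 ∣ N. Since 15 ∣ 30, it follows that 15 ∣ N.

The forward direction fails; the converse holds.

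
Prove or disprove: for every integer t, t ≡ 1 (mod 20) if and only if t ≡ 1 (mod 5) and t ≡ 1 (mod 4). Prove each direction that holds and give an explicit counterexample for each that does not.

Both directions hold; the statement is true.

(⇒) Suppose t ≡ 1 (mod 20); write t = 20j + 1. Since 5 ∣ 20, reducing mod 5 gives t ≡ 1 (mod 5); since 4 ∣ 20, reducing mod 4 gives t ≡ 1 (mod 4).

(⇐) Conversely, if t ≡ 1 (mod 5) and t ≡ 1 (mod 4), then by the Chinese remainder theorem t ≡ 1 (mod 20). This is exactly t ≡ 1 (mod 20).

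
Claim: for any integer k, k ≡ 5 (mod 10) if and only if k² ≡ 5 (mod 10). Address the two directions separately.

The biconditional holds.

(⇒) Suppose k ≡ 5 (mod 10). Write k = 10j + 5. Then (10j + 5)² = 100j² + 100j + 25 = 10(10j² + 10j + 2) + 5, so k² ≡ 5 (mod 10).

(⇐) Conversely, suppose k² ≡ 5 (mod 10). The only residue r in {0, …, 9} with r² ≡ 5 (mod 10) is r = 5, so k ≡ 5 (mod 10).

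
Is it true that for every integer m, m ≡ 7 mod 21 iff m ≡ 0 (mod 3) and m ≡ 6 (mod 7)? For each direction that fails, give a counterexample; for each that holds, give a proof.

(⇒) This fails: m = 7 gives 7 ≡ 7 (mod 21) but 7 ≡ 1 (mod 3), so the conjunction on the right does not hold.

(⇐) This fails: m = 6 satisfies both congruences on the right (6 ≡ 0 mod 3 and 6 ≡ 6 mod 7) yet 6 ≡ 6 (mod 21), not 7.

Neither implication holds.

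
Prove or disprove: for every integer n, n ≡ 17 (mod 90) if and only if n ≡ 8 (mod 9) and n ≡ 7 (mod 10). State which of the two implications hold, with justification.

The biconditional holds.

(→) Suppose n ≡ 17 (mod 90); write n = 90j + 17. Since 9 ∣ 90, reducing mod 9 gives n ≡ 17 ≡ 8 (mod 9); since 10 ∣ 90, reducing mod 10 gives n ≡ 17 ≡ 7 (mod 10).

(←) Conversely, if n ≡ 8 (mod 9) and n ≡ 7 (mod 10), then by the Chinese remainder theorem n ≡ 17 (mod 90). This is exactly n ≡ 17 (mod 90).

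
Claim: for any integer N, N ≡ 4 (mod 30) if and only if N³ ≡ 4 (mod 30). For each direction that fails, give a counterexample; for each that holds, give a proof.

Both implications hold.

(⟸) Suppose N³ ≡ 4 (mod 30). The only residue r in {0, …, 29} with r³ ≡ 4 (mod 30) is r = 4, so N ≡ 4 (mod 30).

(⟹) Suppose N ≡ 4 (mod 30). Write N = 30j + 4. Then (30j + 4)³ = 27000j³ + 10800j² + 1440j + 64 = 30(900j³ + 360j² + 48j + 2) + 4, so N³ ≡ 4 (mod 30).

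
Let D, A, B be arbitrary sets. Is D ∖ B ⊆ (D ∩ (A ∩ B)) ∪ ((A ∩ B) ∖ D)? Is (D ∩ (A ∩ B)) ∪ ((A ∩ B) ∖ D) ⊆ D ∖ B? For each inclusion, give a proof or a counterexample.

(⟹) This inclusion fails. Take D = {1}, A = ∅, B = ∅; then 1 ∈ D ∖ B but 1 ∉ (D ∩ (A ∩ B)) ∪ ((A ∩ B) ∖ D).

(⟸) This inclusion fails. Take D = ∅, A = {1}, B = {1}; then 1 ∈ (D ∩ (A ∩ B)) ∪ ((A ∩ B) ∖ D) but 1 ∉ D ∖ B.

Neither inclusion holds.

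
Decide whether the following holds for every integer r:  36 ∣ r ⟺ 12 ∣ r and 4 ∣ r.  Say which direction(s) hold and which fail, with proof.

The forward direction holds; the converse fails.

(⇐) This fails: take r = 12. Both 12 ∣ 12 and 4 ∣ 12, yet 12 is not a multiple of 36 (since 12 = 0·36 + 12), so 36 ∤ 12.

(⇒) If 36 ∣ r, write r = 36q. Since 36 = 3·12, r = 12·(3q), so 12 ∣ r; and since 36 = 9·4, r = 4·(9q), so 4 ∣ r.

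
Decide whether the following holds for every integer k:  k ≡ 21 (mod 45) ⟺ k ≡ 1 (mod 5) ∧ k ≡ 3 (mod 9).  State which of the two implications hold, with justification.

(⇒) Suppose k ≡ 21 (mod 45); write k = 45j + 21. Since 5 ∣ 45, reducing mod 5 gives k ≡ 21 ≡ 1 (mod 5); since 9 ∣ 45, reducing mod 9 gives k ≡ 21 ≡ 3 (mod 9).

(⇐) Conversely, if k ≡ 1 (mod 5) and k ≡ 3 (mod 9), then by the Chinese remainder theorem k ≡ 21 (mod 45). This is exactly k ≡ 21 (mod 45).

The biconditional holds.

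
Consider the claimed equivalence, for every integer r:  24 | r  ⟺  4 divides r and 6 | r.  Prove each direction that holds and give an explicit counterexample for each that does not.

(←) This fails: take r = 12. Both 4 ∣ 12 and 6 ∣ 12, yet 12 is not a multiple of 24 (since 12 = 0·24 + 12), so 24 ∤ 12.

(→) If 24 ∣ r, write r = 24q. Since 24 = 6·4, r = 4·(6q), so 4 ∣ r; and since 24 = 4·6, r = 6·(4q), so 6 ∣ r.

The forward direction holds; the converse fails.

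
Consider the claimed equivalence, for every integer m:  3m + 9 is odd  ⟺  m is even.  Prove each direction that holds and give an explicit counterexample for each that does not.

Both implications hold.

(⇒) Suppose 3m + 9 is odd. Since 3 is odd, 3m and m have the same parity, so 3m + 9 ≡ m + 9 (mod 2). As 9 is odd, 3m + 9 is odd exactly when m is even. Thus m is even.

(⇐) Conversely, suppose m is even; write m = 2j. Then 3m + 9 = 3·(2j) + 9 = 2·3j + 9, which is odd.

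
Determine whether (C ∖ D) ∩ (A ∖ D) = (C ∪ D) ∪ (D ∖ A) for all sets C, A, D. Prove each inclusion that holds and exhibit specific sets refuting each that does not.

(⟹) Let x ∈ (C ∖ D) ∩ (A ∖ D). Then x ∈ C ∩ A and x ∉ D, from which x ∈ (C ∪ D) ∪ (D ∖ A).

(⟸) This inclusion fails. Take C = {1}, A = ∅, D = ∅; then 1 ∈ (C ∪ D) ∪ (D ∖ A) but 1 ∉ (C ∖ D) ∩ (A ∖ D).

The sets are not equal: only the forward inclusion holds.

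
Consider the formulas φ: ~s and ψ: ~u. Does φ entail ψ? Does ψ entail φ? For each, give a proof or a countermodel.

(→) This fails. Under s = F, u = T, the left side is true but the right side is false.

(←) This fails. Under s = T, u = F, the left side is false but the right side is true.

Both directions fail.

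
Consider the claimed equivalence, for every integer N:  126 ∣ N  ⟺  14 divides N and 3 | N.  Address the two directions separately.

(⇒) If 126 ∣ N, write N = 126q. Since 126 = 9·14, N = 14·(9q), so 14 ∣ N; and since 126 = 42·3, N = 3·(42q), so 3 ∣ N.

(⇐) This fails: take N = 42. Both 14 ∣ 42 and 3 ∣ 42, yet 42 is not a multiple of 126 (since 42 = 0·126 + 42), so 126 ∤ 42.

Not equivalent: only (⇒) holds.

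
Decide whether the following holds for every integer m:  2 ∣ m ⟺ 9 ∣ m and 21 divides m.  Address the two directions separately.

Forward direction. This fails: take m = 2. Certainly 2 ∣ 2, but 9 ∤ 2.

Converse. This fails: take m = 63. Both 9 ∣ 63 and 21 ∣ 63, yet 63 is not a multiple of 2 (since 63 = 31·2 + 1), so 2 ∤ 63.

Neither implication holds.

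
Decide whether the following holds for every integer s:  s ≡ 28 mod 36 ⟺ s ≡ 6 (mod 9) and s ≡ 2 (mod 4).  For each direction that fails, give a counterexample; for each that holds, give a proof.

(→) This fails: s = 28 gives 28 ≡ 28 (mod 36) but 28 ≡ 1 (mod 9), so the conjunction on the right does not hold.

(←) This fails: s = 6 satisfies both congruences on the right (6 ≡ 6 mod 9 and 6 ≡ 2 mod 4) yet 6 ≡ 6 (mod 36), not 28.

(⇒) fails and (⇐) fails.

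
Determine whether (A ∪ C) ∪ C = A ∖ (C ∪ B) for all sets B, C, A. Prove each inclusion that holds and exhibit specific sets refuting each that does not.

Forward inclusion. This inclusion fails. Take B = ∅, C = {1}, A = ∅; then 1 ∈ (A ∪ C) ∪ C but 1 ∉ A ∖ (C ∪ B).

Reverse inclusion. Let x ∈ A ∖ (C ∪ B). Then x ∈ A and x ∉ B, C, from which x ∈ (A ∪ C) ∪ C.

Only the reverse inclusion holds.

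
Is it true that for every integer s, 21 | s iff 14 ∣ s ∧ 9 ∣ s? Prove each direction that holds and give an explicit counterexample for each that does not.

[⇐] Suppose 14 ∣ s and 9 ∣ s. Any common multiple of 14 and 9 is a multiple of their lcm; here gcd(14, 9) = 1, so lcm(14, 9) = 14·9 = 126, so 126 ∣ s. Since 21 ∣ 126, it follows that 21 ∣ s.

[⇒] This fails: take s = 21. Certainly 21 ∣ 21, but 14 ∤ 21.

Only the reverse direction holds.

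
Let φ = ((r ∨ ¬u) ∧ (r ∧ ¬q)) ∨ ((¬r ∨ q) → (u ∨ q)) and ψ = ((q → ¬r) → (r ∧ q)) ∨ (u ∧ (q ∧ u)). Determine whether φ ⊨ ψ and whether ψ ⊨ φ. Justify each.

(⟸) Assume the antecedent. If q is true, the consequent reduces to true regardless of the other variables. If q is false, the antecedent cannot hold. Either way the consequent holds.

(⟹) This fails. Under q = T, u = F, r = F, the left side is true but the right side is false.

Only the converse holds.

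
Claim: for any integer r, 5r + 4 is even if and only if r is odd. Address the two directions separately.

(→) This fails: r = 0 gives 5r + 4 = 4, which is even, but 0 is even, not odd.

(←) This also fails: r = 3 is odd, but 5r + 4 = 19 is odd, not even.

(⇒) fails and (⇐) fails.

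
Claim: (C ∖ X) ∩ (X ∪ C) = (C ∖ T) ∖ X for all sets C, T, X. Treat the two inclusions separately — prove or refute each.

The sets are not equal: only the reverse inclusion holds.

(⟹) This inclusion fails. Take C = {1}, T = {1}, X = ∅; then 1 ∈ (C ∖ X) ∩ (X ∪ C) but 1 ∉ (C ∖ T) ∖ X.

(⟸) Let x ∈ (C ∖ T) ∖ X. Then x ∈ C and x ∉ T, X, from which x ∈ (C ∖ X) ∩ (X ∪ C).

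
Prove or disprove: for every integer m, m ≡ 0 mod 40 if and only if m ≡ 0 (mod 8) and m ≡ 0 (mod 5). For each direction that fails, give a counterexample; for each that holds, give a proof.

Equivalent; both directions hold.

[⇒] Suppose m ≡ 0 (mod 40); write m = 40j + 0. Since 8 ∣ 40, reducing mod 8 gives m ≡ 0 (mod 8); since 5 ∣ 40, reducing mod 5 gives m ≡ 0 (mod 5).

[⇐] Conversely, if m ≡ 0 (mod 8) and m ≡ 0 (mod 5), then by the Chinese remainder theorem m ≡ 0 (mod 40). This is exactly m ≡ 0 (mod 40).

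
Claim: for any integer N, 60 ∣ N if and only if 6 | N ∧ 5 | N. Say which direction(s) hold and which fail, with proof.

Forward direction. If 60 ∣ N, write N = 60q. Since 60 = 10·6, N = 6·(10q), so 6 ∣ N; and since 60 = 12·5, N = 5·(12q), so 5 ∣ N.

Converse. This fails: take N = 30. Both 6 ∣ 30 and 5 ∣ 30, yet 30 is not a multiple of 60 (since 30 = 0·60 + 30), so 60 ∤ 30.

Only the forward direction holds.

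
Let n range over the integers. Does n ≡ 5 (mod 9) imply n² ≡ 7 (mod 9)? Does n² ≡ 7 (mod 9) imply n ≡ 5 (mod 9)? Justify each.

(→) Suppose n ≡ 5 (mod 9). Write n = 9j + 5. Then (9j + 5)² = 81j² + 90j + 25 = 9(9j² + 10j + 2) + 7, so n² ≡ 7 (mod 9).

(←) This fails: take n = 4. Then 4² = 16 ≡ 7 (mod 9), yet 4 ≡ 4 (mod 9), not 5.

Only the forward implication holds.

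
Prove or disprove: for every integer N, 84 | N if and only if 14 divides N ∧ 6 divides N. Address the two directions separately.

(⟸) This fails: take N = 42. Both 14 ∣ 42 and 6 ∣ 42, yet 42 is not a multiple of 84 (since 42 = 0·84 + 42), so 84 ∤ 42.

(⟹) If 84 ∣ N, write N = 84q. Since 84 = 6·14, N = 14·(6q), so 14 ∣ N; and since 84 = 14·6, N = 6·(14q), so 6 ∣ N.

Only the forward direction holds.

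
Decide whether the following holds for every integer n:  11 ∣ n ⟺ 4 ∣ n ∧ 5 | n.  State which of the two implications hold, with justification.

[⇒] This fails: take n = 11. Certainly 11 ∣ 11, but 4 ∤ 11.

[⇐] This fails: take n = 20. Both 4 ∣ 20 and 5 ∣ 20, yet 20 is not a multiple of 11 (since 20 = 1·11 + 9), so 11 ∤ 20.

(⇒) fails and (⇐) fails.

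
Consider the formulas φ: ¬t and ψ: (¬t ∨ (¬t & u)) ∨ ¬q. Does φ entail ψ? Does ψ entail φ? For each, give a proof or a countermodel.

Only the forward implication holds.

(⟹) Assume the antecedent. If t is true, the antecedent cannot hold. If t is false, (¬t ∨ (¬t & u)) ∨ ¬q reduces to true regardless of the other variables. Either way (¬t ∨ (¬t & u)) ∨ ¬q holds.

(⟸) This fails. Under t = T, u = F, q = F, the left side is false but the right side is true.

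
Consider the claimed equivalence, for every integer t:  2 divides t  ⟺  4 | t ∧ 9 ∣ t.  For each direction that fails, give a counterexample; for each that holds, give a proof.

[⇐] Suppose 4 ∣ t and 9 ∣ t. Any common multiple of 4 and 9 is a multiple of their lcm; here gcd(4, 9) = 1, so lcm(4, 9) = 4·9 = 36, so 36 ∣ t. Since 2 ∣ 36, it follows that 2 ∣ t.

[⇒] This fails: take t = 2. Certainly 2 ∣ 2, but 4 ∤ 2.

(⇒) fails; (⇐) holds.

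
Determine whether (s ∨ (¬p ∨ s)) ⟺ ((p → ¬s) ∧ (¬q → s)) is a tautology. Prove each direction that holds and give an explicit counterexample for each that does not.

(⟹) This fails. Under s = F, q = F, p = F, the left side is true but the right side is false.

(⟸) This fails. Under s = F, q = T, p = T, the left side is false but the right side is true.

Neither direction holds.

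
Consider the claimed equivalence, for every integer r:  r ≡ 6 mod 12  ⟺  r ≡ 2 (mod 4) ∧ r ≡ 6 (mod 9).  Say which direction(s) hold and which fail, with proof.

(⟹) This fails: r = 18 gives 18 ≡ 6 (mod 12) but 18 ≡ 0 (mod 9), so the conjunction on the right does not hold.

(⟸) Conversely, if r ≡ 2 (mod 4) and r ≡ 6 (mod 9), then by the Chinese remainder theorem r ≡ 6 (mod 36). Since 6 ≡ 6 (mod 12) and 12 ∣ 36, we get r ≡ 6 (mod 12).

The forward direction fails; the converse holds.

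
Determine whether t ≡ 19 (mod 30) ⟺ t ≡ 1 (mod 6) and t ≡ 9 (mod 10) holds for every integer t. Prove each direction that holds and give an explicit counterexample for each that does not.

Both implications hold.

(⇒) Suppose t ≡ 19 (mod 30); write t = 30j + 19. Since 6 ∣ 30, reducing mod 6 gives t ≡ 19 ≡ 1 (mod 6); since 10 ∣ 30, reducing mod 10 gives t ≡ 19 ≡ 9 (mod 10).

(⇐) Conversely, if t ≡ 1 (mod 6) and t ≡ 9 (mod 10), then by the Chinese remainder theorem t ≡ 19 (mod 30). This is exactly t ≡ 19 (mod 30).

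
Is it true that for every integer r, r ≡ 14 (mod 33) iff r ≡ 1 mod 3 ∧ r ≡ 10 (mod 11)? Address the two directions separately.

(⟹) This fails: r = 14 gives 14 ≡ 14 (mod 33) but 14 ≡ 2 (mod 3), so the conjunction on the right does not hold.

(⟸) This fails: r = 10 satisfies both congruences on the right (10 ≡ 1 mod 3 and 10 ≡ 10 mod 11) yet 10 ≡ 10 (mod 33), not 14.

Both directions fail.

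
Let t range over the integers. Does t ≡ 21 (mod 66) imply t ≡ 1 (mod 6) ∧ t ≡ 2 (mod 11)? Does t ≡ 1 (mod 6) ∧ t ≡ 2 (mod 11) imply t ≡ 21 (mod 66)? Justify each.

Neither implication holds.

(⇒) This fails: t = 21 gives 21 ≡ 21 (mod 66) but 21 ≡ 3 (mod 6), so the conjunction on the right does not hold.

(⇐) This fails: t = 13 satisfies both congruences on the right (13 ≡ 1 mod 6 and 13 ≡ 2 mod 11) yet 13 ≡ 13 (mod 66), not 21.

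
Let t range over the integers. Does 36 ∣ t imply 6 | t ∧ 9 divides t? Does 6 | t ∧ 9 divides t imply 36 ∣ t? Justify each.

(⇐) This fails: take t = 18. Both 6 ∣ 18 and 9 ∣ 18, yet 18 is not a multiple of 36 (since 18 = 0·36 + 18), so 36 ∤ 18.

(⇒) If 36 ∣ t, write t = 36q. Since 36 = 6·6, t = 6·(6q), so 6 ∣ t; and since 36 = 4·9, t = 9·(4q), so 9 ∣ t.

Not equivalent: only (⇒) holds.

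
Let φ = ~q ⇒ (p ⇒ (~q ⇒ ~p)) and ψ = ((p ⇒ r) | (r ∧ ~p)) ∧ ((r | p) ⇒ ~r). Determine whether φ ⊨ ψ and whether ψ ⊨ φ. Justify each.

(⇒) This fails. Under p = T, q = T, r = F, the left side is true but the right side is false.

(⇐) Assume the antecedent. If p is true, the antecedent cannot hold. If p is false, ~q ⇒ (p ⇒ (~q ⇒ ~p)) reduces to true regardless of the other variables. Either way ~q ⇒ (p ⇒ (~q ⇒ ~p)) holds.

Only the converse holds.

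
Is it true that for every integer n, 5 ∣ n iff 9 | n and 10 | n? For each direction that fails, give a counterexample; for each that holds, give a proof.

Only the converse holds.

(⟹) This fails: take n = 5. Certainly 5 ∣ 5, but 9 ∤ 5.

(⟸) Suppose 9 ∣ n and 10 ∣ n. Any common multiple of 9 and 10 is a multiple of their lcm; here gcd(9, 10) = 1, so lcm(9, 10) = 9·10 = 90, so 90 ∣ n. Since 5 ∣ 90, it follows that 5 ∣ n.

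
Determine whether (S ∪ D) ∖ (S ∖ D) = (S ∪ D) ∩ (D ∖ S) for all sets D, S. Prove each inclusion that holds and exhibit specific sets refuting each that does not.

(⊆) This inclusion fails. Take D = {1}, S = {1}; then 1 ∈ (S ∪ D) ∖ (S ∖ D) but 1 ∉ (S ∪ D) ∩ (D ∖ S).

(⊇) Let x ∈ (S ∪ D) ∩ (D ∖ S). Then x ∈ D and x ∉ S, from which x ∈ (S ∪ D) ∖ (S ∖ D).

(⊆) fails; (⊇) holds.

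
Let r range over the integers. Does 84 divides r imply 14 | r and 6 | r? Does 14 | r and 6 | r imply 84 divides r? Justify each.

Forward direction. If 84 ∣ r, write r = 84q. Since 84 = 6·14, r = 14·(6q), so 14 ∣ r; and since 84 = 14·6, r = 6·(14q), so 6 ∣ r.

Converse. This fails: take r = 42. Both 14 ∣ 42 and 6 ∣ 42, yet 42 is not a multiple of 84 (since 42 = 0·84 + 42), so 84 ∤ 42.

Only the forward implication holds.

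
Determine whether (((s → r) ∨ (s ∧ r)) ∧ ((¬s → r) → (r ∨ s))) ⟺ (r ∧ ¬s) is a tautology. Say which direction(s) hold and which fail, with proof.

Not equivalent: only (⇐) holds.

[⇐] Assume the antecedent. If s is true, the antecedent cannot hold. If s is false, the consequent reduces to true regardless of the other variables. Either way the consequent holds.

[⇒] This fails. Under s = F, r = F, the left side is true but the right side is false.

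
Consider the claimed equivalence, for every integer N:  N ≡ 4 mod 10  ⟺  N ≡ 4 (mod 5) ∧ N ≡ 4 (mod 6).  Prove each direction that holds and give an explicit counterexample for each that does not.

(⟸) If N ≡ 4 (mod 5) and N ≡ 4 (mod 6), then by the Chinese remainder theorem N ≡ 4 (mod 30). Since 4 ≡ 4 (mod 10) and 10 ∣ 30, we get N ≡ 4 (mod 10).

(⟹) This fails: N = 24 gives 24 ≡ 4 (mod 10) but 24 ≡ 0 (mod 6), so the conjunction on the right does not hold.

(⇒) fails; (⇐) holds.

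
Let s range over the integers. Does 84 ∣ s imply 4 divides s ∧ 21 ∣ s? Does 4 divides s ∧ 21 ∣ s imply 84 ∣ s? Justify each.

Both implications hold.

[⇐] Suppose 4 ∣ s and 21 ∣ s. Any common multiple of 4 and 21 is a multiple of their lcm; here gcd(4, 21) = 1, so lcm(4, 21) = 4·21 = 84, so 84 ∣ s.

[⇒] If 84 ∣ s, write s = 84q. Since 84 = 21·4, s = 4·(21q), so 4 ∣ s; and since 84 = 4·21, s = 21·(4q), so 21 ∣ s.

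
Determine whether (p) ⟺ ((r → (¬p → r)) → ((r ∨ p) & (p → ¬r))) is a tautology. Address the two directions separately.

(⟹) This fails. Under p = T, r = T, the left side is true but the right side is false.

(⟸) This fails. Under p = F, r = T, the left side is false but the right side is true.

Neither implication holds.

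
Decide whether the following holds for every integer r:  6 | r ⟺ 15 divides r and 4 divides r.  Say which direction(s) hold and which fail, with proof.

Not equivalent: only (⇐) holds.

(⟸) Suppose 15 ∣ r and 4 ∣ r. Any common multiple of 15 and 4 is a multiple of their lcm; here gcd(15, 4) = 1, so lcm(15, 4) = 15·4 = 60, so 60 ∣ r. Since 6 ∣ 60, it follows that 6 ∣ r.

(⟹) This fails: take r = 6. Certainly 6 ∣ 6, but 15 ∤ 6.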